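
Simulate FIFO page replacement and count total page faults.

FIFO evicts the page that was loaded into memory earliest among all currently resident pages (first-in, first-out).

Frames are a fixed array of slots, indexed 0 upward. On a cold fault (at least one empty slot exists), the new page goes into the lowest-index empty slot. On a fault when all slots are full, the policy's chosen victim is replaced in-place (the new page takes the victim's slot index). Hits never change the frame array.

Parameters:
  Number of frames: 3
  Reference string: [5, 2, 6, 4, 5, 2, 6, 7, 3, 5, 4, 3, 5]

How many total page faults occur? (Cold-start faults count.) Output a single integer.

Answer: 11

Derivation:
Step 0: ref 5 → FAULT, frames=[5,-,-]
Step 1: ref 2 → FAULT, frames=[5,2,-]
Step 2: ref 6 → FAULT, frames=[5,2,6]
Step 3: ref 4 → FAULT (evict 5), frames=[4,2,6]
Step 4: ref 5 → FAULT (evict 2), frames=[4,5,6]
Step 5: ref 2 → FAULT (evict 6), frames=[4,5,2]
Step 6: ref 6 → FAULT (evict 4), frames=[6,5,2]
Step 7: ref 7 → FAULT (evict 5), frames=[6,7,2]
Step 8: ref 3 → FAULT (evict 2), frames=[6,7,3]
Step 9: ref 5 → FAULT (evict 6), frames=[5,7,3]
Step 10: ref 4 → FAULT (evict 7), frames=[5,4,3]
Step 11: ref 3 → HIT, frames=[5,4,3]
Step 12: ref 5 → HIT, frames=[5,4,3]
Total faults: 11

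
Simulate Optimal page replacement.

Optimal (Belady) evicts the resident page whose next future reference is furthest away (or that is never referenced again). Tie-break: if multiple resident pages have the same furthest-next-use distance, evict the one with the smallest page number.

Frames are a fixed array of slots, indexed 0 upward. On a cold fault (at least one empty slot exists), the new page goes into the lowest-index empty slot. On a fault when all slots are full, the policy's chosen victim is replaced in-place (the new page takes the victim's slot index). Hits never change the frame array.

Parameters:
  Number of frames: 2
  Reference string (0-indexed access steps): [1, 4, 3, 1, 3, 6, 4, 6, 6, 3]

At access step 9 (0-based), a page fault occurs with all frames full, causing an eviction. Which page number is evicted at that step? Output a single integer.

Answer: 4

Derivation:
Step 0: ref 1 -> FAULT, frames=[1,-]
Step 1: ref 4 -> FAULT, frames=[1,4]
Step 2: ref 3 -> FAULT, evict 4, frames=[1,3]
Step 3: ref 1 -> HIT, frames=[1,3]
Step 4: ref 3 -> HIT, frames=[1,3]
Step 5: ref 6 -> FAULT, evict 1, frames=[6,3]
Step 6: ref 4 -> FAULT, evict 3, frames=[6,4]
Step 7: ref 6 -> HIT, frames=[6,4]
Step 8: ref 6 -> HIT, frames=[6,4]
Step 9: ref 3 -> FAULT, evict 4, frames=[6,3]
At step 9: evicted page 4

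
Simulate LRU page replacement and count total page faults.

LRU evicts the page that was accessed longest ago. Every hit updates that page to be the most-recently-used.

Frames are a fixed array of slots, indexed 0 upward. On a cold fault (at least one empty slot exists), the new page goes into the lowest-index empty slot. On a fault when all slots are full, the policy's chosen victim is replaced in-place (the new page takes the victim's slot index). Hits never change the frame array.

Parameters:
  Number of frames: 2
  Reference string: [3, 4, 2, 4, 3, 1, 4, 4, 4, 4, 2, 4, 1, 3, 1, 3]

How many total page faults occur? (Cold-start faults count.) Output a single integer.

Answer: 9

Derivation:
Step 0: ref 3 → FAULT, frames=[3,-]
Step 1: ref 4 → FAULT, frames=[3,4]
Step 2: ref 2 → FAULT (evict 3), frames=[2,4]
Step 3: ref 4 → HIT, frames=[2,4]
Step 4: ref 3 → FAULT (evict 2), frames=[3,4]
Step 5: ref 1 → FAULT (evict 4), frames=[3,1]
Step 6: ref 4 → FAULT (evict 3), frames=[4,1]
Step 7: ref 4 → HIT, frames=[4,1]
Step 8: ref 4 → HIT, frames=[4,1]
Step 9: ref 4 → HIT, frames=[4,1]
Step 10: ref 2 → FAULT (evict 1), frames=[4,2]
Step 11: ref 4 → HIT, frames=[4,2]
Step 12: ref 1 → FAULT (evict 2), frames=[4,1]
Step 13: ref 3 → FAULT (evict 4), frames=[3,1]
Step 14: ref 1 → HIT, frames=[3,1]
Step 15: ref 3 → HIT, frames=[3,1]
Total faults: 9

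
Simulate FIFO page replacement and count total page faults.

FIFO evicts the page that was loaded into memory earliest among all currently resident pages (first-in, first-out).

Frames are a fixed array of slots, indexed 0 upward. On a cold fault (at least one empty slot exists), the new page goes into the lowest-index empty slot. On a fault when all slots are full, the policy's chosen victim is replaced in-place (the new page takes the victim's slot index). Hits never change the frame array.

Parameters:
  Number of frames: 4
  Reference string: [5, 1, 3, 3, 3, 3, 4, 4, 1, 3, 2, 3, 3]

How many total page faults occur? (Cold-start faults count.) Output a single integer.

Step 0: ref 5 → FAULT, frames=[5,-,-,-]
Step 1: ref 1 → FAULT, frames=[5,1,-,-]
Step 2: ref 3 → FAULT, frames=[5,1,3,-]
Step 3: ref 3 → HIT, frames=[5,1,3,-]
Step 4: ref 3 → HIT, frames=[5,1,3,-]
Step 5: ref 3 → HIT, frames=[5,1,3,-]
Step 6: ref 4 → FAULT, frames=[5,1,3,4]
Step 7: ref 4 → HIT, frames=[5,1,3,4]
Step 8: ref 1 → HIT, frames=[5,1,3,4]
Step 9: ref 3 → HIT, frames=[5,1,3,4]
Step 10: ref 2 → FAULT (evict 5), frames=[2,1,3,4]
Step 11: ref 3 → HIT, frames=[2,1,3,4]
Step 12: ref 3 → HIT, frames=[2,1,3,4]
Total faults: 5

Answer: 5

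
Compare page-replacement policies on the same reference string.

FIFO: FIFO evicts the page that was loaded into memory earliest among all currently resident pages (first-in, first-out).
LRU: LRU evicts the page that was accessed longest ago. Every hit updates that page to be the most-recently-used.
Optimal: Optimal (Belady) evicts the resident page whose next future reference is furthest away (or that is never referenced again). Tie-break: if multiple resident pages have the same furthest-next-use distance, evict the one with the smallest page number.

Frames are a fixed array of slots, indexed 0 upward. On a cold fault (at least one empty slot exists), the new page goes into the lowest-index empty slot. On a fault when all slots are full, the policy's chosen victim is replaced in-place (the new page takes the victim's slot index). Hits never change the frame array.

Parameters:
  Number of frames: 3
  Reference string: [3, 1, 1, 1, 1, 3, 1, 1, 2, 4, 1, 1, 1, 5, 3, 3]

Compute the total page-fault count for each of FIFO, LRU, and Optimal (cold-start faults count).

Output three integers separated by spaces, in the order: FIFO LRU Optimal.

Answer: 6 6 5

Derivation:
--- FIFO ---
  step 0: ref 3 -> FAULT, frames=[3,-,-] (faults so far: 1)
  step 1: ref 1 -> FAULT, frames=[3,1,-] (faults so far: 2)
  step 2: ref 1 -> HIT, frames=[3,1,-] (faults so far: 2)
  step 3: ref 1 -> HIT, frames=[3,1,-] (faults so far: 2)
  step 4: ref 1 -> HIT, frames=[3,1,-] (faults so far: 2)
  step 5: ref 3 -> HIT, frames=[3,1,-] (faults so far: 2)
  step 6: ref 1 -> HIT, frames=[3,1,-] (faults so far: 2)
  step 7: ref 1 -> HIT, frames=[3,1,-] (faults so far: 2)
  step 8: ref 2 -> FAULT, frames=[3,1,2] (faults so far: 3)
  step 9: ref 4 -> FAULT, evict 3, frames=[4,1,2] (faults so far: 4)
  step 10: ref 1 -> HIT, frames=[4,1,2] (faults so far: 4)
  step 11: ref 1 -> HIT, frames=[4,1,2] (faults so far: 4)
  step 12: ref 1 -> HIT, frames=[4,1,2] (faults so far: 4)
  step 13: ref 5 -> FAULT, evict 1, frames=[4,5,2] (faults so far: 5)
  step 14: ref 3 -> FAULT, evict 2, frames=[4,5,3] (faults so far: 6)
  step 15: ref 3 -> HIT, frames=[4,5,3] (faults so far: 6)
  FIFO total faults: 6
--- LRU ---
  step 0: ref 3 -> FAULT, frames=[3,-,-] (faults so far: 1)
  step 1: ref 1 -> FAULT, frames=[3,1,-] (faults so far: 2)
  step 2: ref 1 -> HIT, frames=[3,1,-] (faults so far: 2)
  step 3: ref 1 -> HIT, frames=[3,1,-] (faults so far: 2)
  step 4: ref 1 -> HIT, frames=[3,1,-] (faults so far: 2)
  step 5: ref 3 -> HIT, frames=[3,1,-] (faults so far: 2)
  step 6: ref 1 -> HIT, frames=[3,1,-] (faults so far: 2)
  step 7: ref 1 -> HIT, frames=[3,1,-] (faults so far: 2)
  step 8: ref 2 -> FAULT, frames=[3,1,2] (faults so far: 3)
  step 9: ref 4 -> FAULT, evict 3, frames=[4,1,2] (faults so far: 4)
  step 10: ref 1 -> HIT, frames=[4,1,2] (faults so far: 4)
  step 11: ref 1 -> HIT, frames=[4,1,2] (faults so far: 4)
  step 12: ref 1 -> HIT, frames=[4,1,2] (faults so far: 4)
  step 13: ref 5 -> FAULT, evict 2, frames=[4,1,5] (faults so far: 5)
  step 14: ref 3 -> FAULT, evict 4, frames=[3,1,5] (faults so far: 6)
  step 15: ref 3 -> HIT, frames=[3,1,5] (faults so far: 6)
  LRU total faults: 6
--- Optimal ---
  step 0: ref 3 -> FAULT, frames=[3,-,-] (faults so far: 1)
  step 1: ref 1 -> FAULT, frames=[3,1,-] (faults so far: 2)
  step 2: ref 1 -> HIT, frames=[3,1,-] (faults so far: 2)
  step 3: ref 1 -> HIT, frames=[3,1,-] (faults so far: 2)
  step 4: ref 1 -> HIT, frames=[3,1,-] (faults so far: 2)
  step 5: ref 3 -> HIT, frames=[3,1,-] (faults so far: 2)
  step 6: ref 1 -> HIT, frames=[3,1,-] (faults so far: 2)
  step 7: ref 1 -> HIT, frames=[3,1,-] (faults so far: 2)
  step 8: ref 2 -> FAULT, frames=[3,1,2] (faults so far: 3)
  step 9: ref 4 -> FAULT, evict 2, frames=[3,1,4] (faults so far: 4)
  step 10: ref 1 -> HIT, frames=[3,1,4] (faults so far: 4)
  step 11: ref 1 -> HIT, frames=[3,1,4] (faults so far: 4)
  step 12: ref 1 -> HIT, frames=[3,1,4] (faults so far: 4)
  step 13: ref 5 -> FAULT, evict 1, frames=[3,5,4] (faults so far: 5)
  step 14: ref 3 -> HIT, frames=[3,5,4] (faults so far: 5)
  step 15: ref 3 -> HIT, frames=[3,5,4] (faults so far: 5)
  Optimal total faults: 5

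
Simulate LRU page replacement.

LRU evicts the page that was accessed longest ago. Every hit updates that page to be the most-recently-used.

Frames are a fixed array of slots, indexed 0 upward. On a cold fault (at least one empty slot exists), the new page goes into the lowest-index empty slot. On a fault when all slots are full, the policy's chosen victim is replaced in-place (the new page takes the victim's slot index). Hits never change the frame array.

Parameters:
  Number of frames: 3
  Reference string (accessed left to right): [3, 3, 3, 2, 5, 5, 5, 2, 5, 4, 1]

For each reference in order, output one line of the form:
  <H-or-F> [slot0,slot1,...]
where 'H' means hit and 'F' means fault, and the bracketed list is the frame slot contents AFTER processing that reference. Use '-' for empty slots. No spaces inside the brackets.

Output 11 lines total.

F [3,-,-]
H [3,-,-]
H [3,-,-]
F [3,2,-]
F [3,2,5]
H [3,2,5]
H [3,2,5]
H [3,2,5]
H [3,2,5]
F [4,2,5]
F [4,1,5]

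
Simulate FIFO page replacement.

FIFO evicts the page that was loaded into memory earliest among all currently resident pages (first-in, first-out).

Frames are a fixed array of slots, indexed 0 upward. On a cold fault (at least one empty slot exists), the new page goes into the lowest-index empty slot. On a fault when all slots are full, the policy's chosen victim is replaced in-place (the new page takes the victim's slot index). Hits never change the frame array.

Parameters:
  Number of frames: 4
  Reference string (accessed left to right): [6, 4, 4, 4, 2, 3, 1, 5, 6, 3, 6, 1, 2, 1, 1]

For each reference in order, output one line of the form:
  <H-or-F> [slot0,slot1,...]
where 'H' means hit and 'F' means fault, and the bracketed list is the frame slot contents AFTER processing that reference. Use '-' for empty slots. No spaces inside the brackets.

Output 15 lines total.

F [6,-,-,-]
F [6,4,-,-]
H [6,4,-,-]
H [6,4,-,-]
F [6,4,2,-]
F [6,4,2,3]
F [1,4,2,3]
F [1,5,2,3]
F [1,5,6,3]
H [1,5,6,3]
H [1,5,6,3]
H [1,5,6,3]
F [1,5,6,2]
H [1,5,6,2]
H [1,5,6,2]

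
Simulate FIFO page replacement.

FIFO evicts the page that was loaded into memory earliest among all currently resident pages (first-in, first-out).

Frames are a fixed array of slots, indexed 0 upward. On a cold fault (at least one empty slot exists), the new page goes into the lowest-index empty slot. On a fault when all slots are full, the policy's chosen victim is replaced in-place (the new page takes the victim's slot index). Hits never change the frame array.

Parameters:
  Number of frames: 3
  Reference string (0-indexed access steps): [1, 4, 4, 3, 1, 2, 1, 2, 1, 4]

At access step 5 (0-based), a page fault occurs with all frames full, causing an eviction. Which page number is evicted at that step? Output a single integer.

Step 0: ref 1 -> FAULT, frames=[1,-,-]
Step 1: ref 4 -> FAULT, frames=[1,4,-]
Step 2: ref 4 -> HIT, frames=[1,4,-]
Step 3: ref 3 -> FAULT, frames=[1,4,3]
Step 4: ref 1 -> HIT, frames=[1,4,3]
Step 5: ref 2 -> FAULT, evict 1, frames=[2,4,3]
At step 5: evicted page 1

Answer: 1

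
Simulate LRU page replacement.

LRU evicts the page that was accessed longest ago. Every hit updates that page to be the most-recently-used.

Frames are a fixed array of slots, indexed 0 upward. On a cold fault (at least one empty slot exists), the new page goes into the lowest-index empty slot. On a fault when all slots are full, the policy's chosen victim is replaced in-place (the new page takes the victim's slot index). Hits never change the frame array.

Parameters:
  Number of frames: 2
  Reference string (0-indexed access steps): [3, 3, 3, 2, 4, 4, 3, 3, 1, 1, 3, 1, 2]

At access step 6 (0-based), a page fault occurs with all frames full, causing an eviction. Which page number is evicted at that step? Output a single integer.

Step 0: ref 3 -> FAULT, frames=[3,-]
Step 1: ref 3 -> HIT, frames=[3,-]
Step 2: ref 3 -> HIT, frames=[3,-]
Step 3: ref 2 -> FAULT, frames=[3,2]
Step 4: ref 4 -> FAULT, evict 3, frames=[4,2]
Step 5: ref 4 -> HIT, frames=[4,2]
Step 6: ref 3 -> FAULT, evict 2, frames=[4,3]
At step 6: evicted page 2

Answer: 2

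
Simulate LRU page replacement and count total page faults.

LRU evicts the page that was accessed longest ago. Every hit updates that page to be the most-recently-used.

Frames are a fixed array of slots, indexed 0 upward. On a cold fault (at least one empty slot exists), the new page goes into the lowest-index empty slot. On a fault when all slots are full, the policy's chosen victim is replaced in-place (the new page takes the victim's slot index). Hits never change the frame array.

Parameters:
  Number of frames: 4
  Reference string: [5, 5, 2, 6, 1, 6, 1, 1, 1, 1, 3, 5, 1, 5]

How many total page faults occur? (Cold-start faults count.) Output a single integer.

Answer: 6

Derivation:
Step 0: ref 5 → FAULT, frames=[5,-,-,-]
Step 1: ref 5 → HIT, frames=[5,-,-,-]
Step 2: ref 2 → FAULT, frames=[5,2,-,-]
Step 3: ref 6 → FAULT, frames=[5,2,6,-]
Step 4: ref 1 → FAULT, frames=[5,2,6,1]
Step 5: ref 6 → HIT, frames=[5,2,6,1]
Step 6: ref 1 → HIT, frames=[5,2,6,1]
Step 7: ref 1 → HIT, frames=[5,2,6,1]
Step 8: ref 1 → HIT, frames=[5,2,6,1]
Step 9: ref 1 → HIT, frames=[5,2,6,1]
Step 10: ref 3 → FAULT (evict 5), frames=[3,2,6,1]
Step 11: ref 5 → FAULT (evict 2), frames=[3,5,6,1]
Step 12: ref 1 → HIT, frames=[3,5,6,1]
Step 13: ref 5 → HIT, frames=[3,5,6,1]
Total faults: 6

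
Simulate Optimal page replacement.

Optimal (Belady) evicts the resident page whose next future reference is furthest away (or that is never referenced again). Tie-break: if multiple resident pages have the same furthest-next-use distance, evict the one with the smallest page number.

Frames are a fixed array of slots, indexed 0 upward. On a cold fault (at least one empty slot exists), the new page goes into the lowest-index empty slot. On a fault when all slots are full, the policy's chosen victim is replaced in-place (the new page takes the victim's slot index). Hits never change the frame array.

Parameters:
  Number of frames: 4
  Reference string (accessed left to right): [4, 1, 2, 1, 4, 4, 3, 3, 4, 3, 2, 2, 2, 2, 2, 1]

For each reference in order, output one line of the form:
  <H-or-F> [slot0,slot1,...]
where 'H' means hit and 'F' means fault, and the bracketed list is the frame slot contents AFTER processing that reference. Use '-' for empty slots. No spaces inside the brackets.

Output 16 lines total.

F [4,-,-,-]
F [4,1,-,-]
F [4,1,2,-]
H [4,1,2,-]
H [4,1,2,-]
H [4,1,2,-]
F [4,1,2,3]
H [4,1,2,3]
H [4,1,2,3]
H [4,1,2,3]
H [4,1,2,3]
H [4,1,2,3]
H [4,1,2,3]
H [4,1,2,3]
H [4,1,2,3]
H [4,1,2,3]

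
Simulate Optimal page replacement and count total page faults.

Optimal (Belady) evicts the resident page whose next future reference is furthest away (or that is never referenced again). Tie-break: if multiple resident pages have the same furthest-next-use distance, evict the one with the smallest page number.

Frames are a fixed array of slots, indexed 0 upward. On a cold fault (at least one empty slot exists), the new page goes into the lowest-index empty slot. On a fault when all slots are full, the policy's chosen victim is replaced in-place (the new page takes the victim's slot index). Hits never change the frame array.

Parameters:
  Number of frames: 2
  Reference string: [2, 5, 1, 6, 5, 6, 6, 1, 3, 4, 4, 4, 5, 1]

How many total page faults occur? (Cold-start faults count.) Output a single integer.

Step 0: ref 2 → FAULT, frames=[2,-]
Step 1: ref 5 → FAULT, frames=[2,5]
Step 2: ref 1 → FAULT (evict 2), frames=[1,5]
Step 3: ref 6 → FAULT (evict 1), frames=[6,5]
Step 4: ref 5 → HIT, frames=[6,5]
Step 5: ref 6 → HIT, frames=[6,5]
Step 6: ref 6 → HIT, frames=[6,5]
Step 7: ref 1 → FAULT (evict 6), frames=[1,5]
Step 8: ref 3 → FAULT (evict 1), frames=[3,5]
Step 9: ref 4 → FAULT (evict 3), frames=[4,5]
Step 10: ref 4 → HIT, frames=[4,5]
Step 11: ref 4 → HIT, frames=[4,5]
Step 12: ref 5 → HIT, frames=[4,5]
Step 13: ref 1 → FAULT (evict 4), frames=[1,5]
Total faults: 8

Answer: 8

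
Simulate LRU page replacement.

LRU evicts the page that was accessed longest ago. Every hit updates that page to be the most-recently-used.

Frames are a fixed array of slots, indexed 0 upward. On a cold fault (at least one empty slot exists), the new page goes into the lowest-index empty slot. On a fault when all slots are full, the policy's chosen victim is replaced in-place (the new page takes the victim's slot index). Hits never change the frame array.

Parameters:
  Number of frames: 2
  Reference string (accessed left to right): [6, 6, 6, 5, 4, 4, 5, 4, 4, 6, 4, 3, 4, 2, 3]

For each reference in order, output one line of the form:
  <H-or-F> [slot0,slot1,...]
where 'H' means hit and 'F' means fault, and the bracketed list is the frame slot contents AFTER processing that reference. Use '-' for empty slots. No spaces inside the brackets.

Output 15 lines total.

F [6,-]
H [6,-]
H [6,-]
F [6,5]
F [4,5]
H [4,5]
H [4,5]
H [4,5]
H [4,5]
F [4,6]
H [4,6]
F [4,3]
H [4,3]
F [4,2]
F [3,2]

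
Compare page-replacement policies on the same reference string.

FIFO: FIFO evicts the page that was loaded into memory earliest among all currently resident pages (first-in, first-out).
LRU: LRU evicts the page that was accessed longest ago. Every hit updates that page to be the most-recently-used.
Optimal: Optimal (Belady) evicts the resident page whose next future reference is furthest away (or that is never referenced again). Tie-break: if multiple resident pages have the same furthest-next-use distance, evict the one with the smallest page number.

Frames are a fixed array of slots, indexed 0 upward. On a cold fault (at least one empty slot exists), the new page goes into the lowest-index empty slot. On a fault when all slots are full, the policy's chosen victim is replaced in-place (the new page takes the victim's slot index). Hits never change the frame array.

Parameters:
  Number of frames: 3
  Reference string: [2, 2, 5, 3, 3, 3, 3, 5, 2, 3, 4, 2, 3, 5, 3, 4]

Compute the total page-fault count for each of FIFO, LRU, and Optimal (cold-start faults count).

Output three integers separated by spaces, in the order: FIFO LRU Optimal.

Answer: 8 6 5

Derivation:
--- FIFO ---
  step 0: ref 2 -> FAULT, frames=[2,-,-] (faults so far: 1)
  step 1: ref 2 -> HIT, frames=[2,-,-] (faults so far: 1)
  step 2: ref 5 -> FAULT, frames=[2,5,-] (faults so far: 2)
  step 3: ref 3 -> FAULT, frames=[2,5,3] (faults so far: 3)
  step 4: ref 3 -> HIT, frames=[2,5,3] (faults so far: 3)
  step 5: ref 3 -> HIT, frames=[2,5,3] (faults so far: 3)
  step 6: ref 3 -> HIT, frames=[2,5,3] (faults so far: 3)
  step 7: ref 5 -> HIT, frames=[2,5,3] (faults so far: 3)
  step 8: ref 2 -> HIT, frames=[2,5,3] (faults so far: 3)
  step 9: ref 3 -> HIT, frames=[2,5,3] (faults so far: 3)
  step 10: ref 4 -> FAULT, evict 2, frames=[4,5,3] (faults so far: 4)
  step 11: ref 2 -> FAULT, evict 5, frames=[4,2,3] (faults so far: 5)
  step 12: ref 3 -> HIT, frames=[4,2,3] (faults so far: 5)
  step 13: ref 5 -> FAULT, evict 3, frames=[4,2,5] (faults so far: 6)
  step 14: ref 3 -> FAULT, evict 4, frames=[3,2,5] (faults so far: 7)
  step 15: ref 4 -> FAULT, evict 2, frames=[3,4,5] (faults so far: 8)
  FIFO total faults: 8
--- LRU ---
  step 0: ref 2 -> FAULT, frames=[2,-,-] (faults so far: 1)
  step 1: ref 2 -> HIT, frames=[2,-,-] (faults so far: 1)
  step 2: ref 5 -> FAULT, frames=[2,5,-] (faults so far: 2)
  step 3: ref 3 -> FAULT, frames=[2,5,3] (faults so far: 3)
  step 4: ref 3 -> HIT, frames=[2,5,3] (faults so far: 3)
  step 5: ref 3 -> HIT, frames=[2,5,3] (faults so far: 3)
  step 6: ref 3 -> HIT, frames=[2,5,3] (faults so far: 3)
  step 7: ref 5 -> HIT, frames=[2,5,3] (faults so far: 3)
  step 8: ref 2 -> HIT, frames=[2,5,3] (faults so far: 3)
  step 9: ref 3 -> HIT, frames=[2,5,3] (faults so far: 3)
  step 10: ref 4 -> FAULT, evict 5, frames=[2,4,3] (faults so far: 4)
  step 11: ref 2 -> HIT, frames=[2,4,3] (faults so far: 4)
  step 12: ref 3 -> HIT, frames=[2,4,3] (faults so far: 4)
  step 13: ref 5 -> FAULT, evict 4, frames=[2,5,3] (faults so far: 5)
  step 14: ref 3 -> HIT, frames=[2,5,3] (faults so far: 5)
  step 15: ref 4 -> FAULT, evict 2, frames=[4,5,3] (faults so far: 6)
  LRU total faults: 6
--- Optimal ---
  step 0: ref 2 -> FAULT, frames=[2,-,-] (faults so far: 1)
  step 1: ref 2 -> HIT, frames=[2,-,-] (faults so far: 1)
  step 2: ref 5 -> FAULT, frames=[2,5,-] (faults so far: 2)
  step 3: ref 3 -> FAULT, frames=[2,5,3] (faults so far: 3)
  step 4: ref 3 -> HIT, frames=[2,5,3] (faults so far: 3)
  step 5: ref 3 -> HIT, frames=[2,5,3] (faults so far: 3)
  step 6: ref 3 -> HIT, frames=[2,5,3] (faults so far: 3)
  step 7: ref 5 -> HIT, frames=[2,5,3] (faults so far: 3)
  step 8: ref 2 -> HIT, frames=[2,5,3] (faults so far: 3)
  step 9: ref 3 -> HIT, frames=[2,5,3] (faults so far: 3)
  step 10: ref 4 -> FAULT, evict 5, frames=[2,4,3] (faults so far: 4)
  step 11: ref 2 -> HIT, frames=[2,4,3] (faults so far: 4)
  step 12: ref 3 -> HIT, frames=[2,4,3] (faults so far: 4)
  step 13: ref 5 -> FAULT, evict 2, frames=[5,4,3] (faults so far: 5)
  step 14: ref 3 -> HIT, frames=[5,4,3] (faults so far: 5)
  step 15: ref 4 -> HIT, frames=[5,4,3] (faults so far: 5)
  Optimal total faults: 5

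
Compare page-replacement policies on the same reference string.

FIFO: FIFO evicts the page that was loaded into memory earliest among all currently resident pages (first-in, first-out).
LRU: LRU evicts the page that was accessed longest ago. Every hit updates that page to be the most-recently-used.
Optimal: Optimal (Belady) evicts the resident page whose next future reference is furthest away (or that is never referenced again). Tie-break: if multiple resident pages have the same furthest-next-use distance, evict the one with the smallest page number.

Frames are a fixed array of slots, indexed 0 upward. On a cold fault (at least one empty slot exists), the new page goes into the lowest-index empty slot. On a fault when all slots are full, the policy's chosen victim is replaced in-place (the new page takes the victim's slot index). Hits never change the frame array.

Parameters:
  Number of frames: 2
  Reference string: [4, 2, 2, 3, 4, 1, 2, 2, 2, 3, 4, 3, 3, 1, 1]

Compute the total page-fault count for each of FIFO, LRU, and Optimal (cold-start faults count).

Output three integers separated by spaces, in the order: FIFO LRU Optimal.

--- FIFO ---
  step 0: ref 4 -> FAULT, frames=[4,-] (faults so far: 1)
  step 1: ref 2 -> FAULT, frames=[4,2] (faults so far: 2)
  step 2: ref 2 -> HIT, frames=[4,2] (faults so far: 2)
  step 3: ref 3 -> FAULT, evict 4, frames=[3,2] (faults so far: 3)
  step 4: ref 4 -> FAULT, evict 2, frames=[3,4] (faults so far: 4)
  step 5: ref 1 -> FAULT, evict 3, frames=[1,4] (faults so far: 5)
  step 6: ref 2 -> FAULT, evict 4, frames=[1,2] (faults so far: 6)
  step 7: ref 2 -> HIT, frames=[1,2] (faults so far: 6)
  step 8: ref 2 -> HIT, frames=[1,2] (faults so far: 6)
  step 9: ref 3 -> FAULT, evict 1, frames=[3,2] (faults so far: 7)
  step 10: ref 4 -> FAULT, evict 2, frames=[3,4] (faults so far: 8)
  step 11: ref 3 -> HIT, frames=[3,4] (faults so far: 8)
  step 12: ref 3 -> HIT, frames=[3,4] (faults so far: 8)
  step 13: ref 1 -> FAULT, evict 3, frames=[1,4] (faults so far: 9)
  step 14: ref 1 -> HIT, frames=[1,4] (faults so far: 9)
  FIFO total faults: 9
--- LRU ---
  step 0: ref 4 -> FAULT, frames=[4,-] (faults so far: 1)
  step 1: ref 2 -> FAULT, frames=[4,2] (faults so far: 2)
  step 2: ref 2 -> HIT, frames=[4,2] (faults so far: 2)
  step 3: ref 3 -> FAULT, evict 4, frames=[3,2] (faults so far: 3)
  step 4: ref 4 -> FAULT, evict 2, frames=[3,4] (faults so far: 4)
  step 5: ref 1 -> FAULT, evict 3, frames=[1,4] (faults so far: 5)
  step 6: ref 2 -> FAULT, evict 4, frames=[1,2] (faults so far: 6)
  step 7: ref 2 -> HIT, frames=[1,2] (faults so far: 6)
  step 8: ref 2 -> HIT, frames=[1,2] (faults so far: 6)
  step 9: ref 3 -> FAULT, evict 1, frames=[3,2] (faults so far: 7)
  step 10: ref 4 -> FAULT, evict 2, frames=[3,4] (faults so far: 8)
  step 11: ref 3 -> HIT, frames=[3,4] (faults so far: 8)
  step 12: ref 3 -> HIT, frames=[3,4] (faults so far: 8)
  step 13: ref 1 -> FAULT, evict 4, frames=[3,1] (faults so far: 9)
  step 14: ref 1 -> HIT, frames=[3,1] (faults so far: 9)
  LRU total faults: 9
--- Optimal ---
  step 0: ref 4 -> FAULT, frames=[4,-] (faults so far: 1)
  step 1: ref 2 -> FAULT, frames=[4,2] (faults so far: 2)
  step 2: ref 2 -> HIT, frames=[4,2] (faults so far: 2)
  step 3: ref 3 -> FAULT, evict 2, frames=[4,3] (faults so far: 3)
  step 4: ref 4 -> HIT, frames=[4,3] (faults so far: 3)
  step 5: ref 1 -> FAULT, evict 4, frames=[1,3] (faults so far: 4)
  step 6: ref 2 -> FAULT, evict 1, frames=[2,3] (faults so far: 5)
  step 7: ref 2 -> HIT, frames=[2,3] (faults so far: 5)
  step 8: ref 2 -> HIT, frames=[2,3] (faults so far: 5)
  step 9: ref 3 -> HIT, frames=[2,3] (faults so far: 5)
  step 10: ref 4 -> FAULT, evict 2, frames=[4,3] (faults so far: 6)
  step 11: ref 3 -> HIT, frames=[4,3] (faults so far: 6)
  step 12: ref 3 -> HIT, frames=[4,3] (faults so far: 6)
  step 13: ref 1 -> FAULT, evict 3, frames=[4,1] (faults so far: 7)
  step 14: ref 1 -> HIT, frames=[4,1] (faults so far: 7)
  Optimal total faults: 7

Answer: 9 9 7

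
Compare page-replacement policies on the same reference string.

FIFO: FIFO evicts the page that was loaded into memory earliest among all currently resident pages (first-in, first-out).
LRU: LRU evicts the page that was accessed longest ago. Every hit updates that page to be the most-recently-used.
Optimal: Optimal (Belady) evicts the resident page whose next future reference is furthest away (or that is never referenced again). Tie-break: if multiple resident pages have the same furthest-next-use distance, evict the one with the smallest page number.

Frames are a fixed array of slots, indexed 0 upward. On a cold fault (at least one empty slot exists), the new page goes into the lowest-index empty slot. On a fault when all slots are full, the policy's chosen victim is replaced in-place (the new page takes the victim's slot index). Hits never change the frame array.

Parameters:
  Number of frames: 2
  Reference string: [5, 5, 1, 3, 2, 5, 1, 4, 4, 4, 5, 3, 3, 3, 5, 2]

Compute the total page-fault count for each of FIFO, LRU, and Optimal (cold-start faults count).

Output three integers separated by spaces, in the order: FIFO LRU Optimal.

Answer: 10 10 8

Derivation:
--- FIFO ---
  step 0: ref 5 -> FAULT, frames=[5,-] (faults so far: 1)
  step 1: ref 5 -> HIT, frames=[5,-] (faults so far: 1)
  step 2: ref 1 -> FAULT, frames=[5,1] (faults so far: 2)
  step 3: ref 3 -> FAULT, evict 5, frames=[3,1] (faults so far: 3)
  step 4: ref 2 -> FAULT, evict 1, frames=[3,2] (faults so far: 4)
  step 5: ref 5 -> FAULT, evict 3, frames=[5,2] (faults so far: 5)
  step 6: ref 1 -> FAULT, evict 2, frames=[5,1] (faults so far: 6)
  step 7: ref 4 -> FAULT, evict 5, frames=[4,1] (faults so far: 7)
  step 8: ref 4 -> HIT, frames=[4,1] (faults so far: 7)
  step 9: ref 4 -> HIT, frames=[4,1] (faults so far: 7)
  step 10: ref 5 -> FAULT, evict 1, frames=[4,5] (faults so far: 8)
  step 11: ref 3 -> FAULT, evict 4, frames=[3,5] (faults so far: 9)
  step 12: ref 3 -> HIT, frames=[3,5] (faults so far: 9)
  step 13: ref 3 -> HIT, frames=[3,5] (faults so far: 9)
  step 14: ref 5 -> HIT, frames=[3,5] (faults so far: 9)
  step 15: ref 2 -> FAULT, evict 5, frames=[3,2] (faults so far: 10)
  FIFO total faults: 10
--- LRU ---
  step 0: ref 5 -> FAULT, frames=[5,-] (faults so far: 1)
  step 1: ref 5 -> HIT, frames=[5,-] (faults so far: 1)
  step 2: ref 1 -> FAULT, frames=[5,1] (faults so far: 2)
  step 3: ref 3 -> FAULT, evict 5, frames=[3,1] (faults so far: 3)
  step 4: ref 2 -> FAULT, evict 1, frames=[3,2] (faults so far: 4)
  step 5: ref 5 -> FAULT, evict 3, frames=[5,2] (faults so far: 5)
  step 6: ref 1 -> FAULT, evict 2, frames=[5,1] (faults so far: 6)
  step 7: ref 4 -> FAULT, evict 5, frames=[4,1] (faults so far: 7)
  step 8: ref 4 -> HIT, frames=[4,1] (faults so far: 7)
  step 9: ref 4 -> HIT, frames=[4,1] (faults so far: 7)
  step 10: ref 5 -> FAULT, evict 1, frames=[4,5] (faults so far: 8)
  step 11: ref 3 -> FAULT, evict 4, frames=[3,5] (faults so far: 9)
  step 12: ref 3 -> HIT, frames=[3,5] (faults so far: 9)
  step 13: ref 3 -> HIT, frames=[3,5] (faults so far: 9)
  step 14: ref 5 -> HIT, frames=[3,5] (faults so far: 9)
  step 15: ref 2 -> FAULT, evict 3, frames=[2,5] (faults so far: 10)
  LRU total faults: 10
--- Optimal ---
  step 0: ref 5 -> FAULT, frames=[5,-] (faults so far: 1)
  step 1: ref 5 -> HIT, frames=[5,-] (faults so far: 1)
  step 2: ref 1 -> FAULT, frames=[5,1] (faults so far: 2)
  step 3: ref 3 -> FAULT, evict 1, frames=[5,3] (faults so far: 3)
  step 4: ref 2 -> FAULT, evict 3, frames=[5,2] (faults so far: 4)
  step 5: ref 5 -> HIT, frames=[5,2] (faults so far: 4)
  step 6: ref 1 -> FAULT, evict 2, frames=[5,1] (faults so far: 5)
  step 7: ref 4 -> FAULT, evict 1, frames=[5,4] (faults so far: 6)
  step 8: ref 4 -> HIT, frames=[5,4] (faults so far: 6)
  step 9: ref 4 -> HIT, frames=[5,4] (faults so far: 6)
  step 10: ref 5 -> HIT, frames=[5,4] (faults so far: 6)
  step 11: ref 3 -> FAULT, evict 4, frames=[5,3] (faults so far: 7)
  step 12: ref 3 -> HIT, frames=[5,3] (faults so far: 7)
  step 13: ref 3 -> HIT, frames=[5,3] (faults so far: 7)
  step 14: ref 5 -> HIT, frames=[5,3] (faults so far: 7)
  step 15: ref 2 -> FAULT, evict 3, frames=[5,2] (faults so far: 8)
  Optimal total faults: 8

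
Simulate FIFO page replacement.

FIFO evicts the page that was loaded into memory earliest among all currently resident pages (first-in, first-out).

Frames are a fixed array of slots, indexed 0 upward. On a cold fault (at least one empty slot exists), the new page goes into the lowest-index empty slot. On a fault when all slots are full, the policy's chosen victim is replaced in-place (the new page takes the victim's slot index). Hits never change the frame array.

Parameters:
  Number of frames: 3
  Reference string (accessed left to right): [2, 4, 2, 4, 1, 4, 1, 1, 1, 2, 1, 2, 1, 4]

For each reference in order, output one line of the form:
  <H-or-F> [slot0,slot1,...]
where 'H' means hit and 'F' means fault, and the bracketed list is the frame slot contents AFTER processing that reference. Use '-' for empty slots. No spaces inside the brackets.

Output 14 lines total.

F [2,-,-]
F [2,4,-]
H [2,4,-]
H [2,4,-]
F [2,4,1]
H [2,4,1]
H [2,4,1]
H [2,4,1]
H [2,4,1]
H [2,4,1]
H [2,4,1]
H [2,4,1]
H [2,4,1]
H [2,4,1]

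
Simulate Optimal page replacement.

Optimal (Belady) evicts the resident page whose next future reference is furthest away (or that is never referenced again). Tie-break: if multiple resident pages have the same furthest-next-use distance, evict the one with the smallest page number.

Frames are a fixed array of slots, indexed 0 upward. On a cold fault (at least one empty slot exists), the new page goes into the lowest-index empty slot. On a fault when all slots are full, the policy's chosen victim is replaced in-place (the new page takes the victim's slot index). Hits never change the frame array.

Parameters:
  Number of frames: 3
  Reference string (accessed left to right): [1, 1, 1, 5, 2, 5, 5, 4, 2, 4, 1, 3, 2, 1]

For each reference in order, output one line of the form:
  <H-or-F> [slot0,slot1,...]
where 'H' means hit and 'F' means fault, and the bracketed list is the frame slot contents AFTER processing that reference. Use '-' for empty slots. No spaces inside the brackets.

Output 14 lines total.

F [1,-,-]
H [1,-,-]
H [1,-,-]
F [1,5,-]
F [1,5,2]
H [1,5,2]
H [1,5,2]
F [1,4,2]
H [1,4,2]
H [1,4,2]
H [1,4,2]
F [1,3,2]
H [1,3,2]
H [1,3,2]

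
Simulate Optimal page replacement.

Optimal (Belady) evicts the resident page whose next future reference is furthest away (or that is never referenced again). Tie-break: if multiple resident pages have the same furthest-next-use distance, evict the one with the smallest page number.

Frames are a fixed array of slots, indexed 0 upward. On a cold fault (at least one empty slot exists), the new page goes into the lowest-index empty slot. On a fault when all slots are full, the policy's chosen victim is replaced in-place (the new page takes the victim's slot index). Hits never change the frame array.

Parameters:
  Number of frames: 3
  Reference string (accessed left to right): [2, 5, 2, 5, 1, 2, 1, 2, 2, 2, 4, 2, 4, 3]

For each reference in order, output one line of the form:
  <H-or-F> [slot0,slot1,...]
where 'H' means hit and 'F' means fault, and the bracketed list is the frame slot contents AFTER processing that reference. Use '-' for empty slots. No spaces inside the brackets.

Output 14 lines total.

F [2,-,-]
F [2,5,-]
H [2,5,-]
H [2,5,-]
F [2,5,1]
H [2,5,1]
H [2,5,1]
H [2,5,1]
H [2,5,1]
H [2,5,1]
F [2,5,4]
H [2,5,4]
H [2,5,4]
F [3,5,4]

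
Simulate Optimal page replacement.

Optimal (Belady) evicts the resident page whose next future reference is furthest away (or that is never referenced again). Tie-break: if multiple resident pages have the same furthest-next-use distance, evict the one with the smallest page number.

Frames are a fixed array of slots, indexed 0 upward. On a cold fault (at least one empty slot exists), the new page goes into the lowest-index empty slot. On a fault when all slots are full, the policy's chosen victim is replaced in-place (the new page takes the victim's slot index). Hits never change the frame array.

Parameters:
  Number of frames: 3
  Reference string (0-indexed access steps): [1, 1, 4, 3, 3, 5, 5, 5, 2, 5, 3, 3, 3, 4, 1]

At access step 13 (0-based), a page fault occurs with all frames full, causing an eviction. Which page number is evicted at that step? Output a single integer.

Answer: 2

Derivation:
Step 0: ref 1 -> FAULT, frames=[1,-,-]
Step 1: ref 1 -> HIT, frames=[1,-,-]
Step 2: ref 4 -> FAULT, frames=[1,4,-]
Step 3: ref 3 -> FAULT, frames=[1,4,3]
Step 4: ref 3 -> HIT, frames=[1,4,3]
Step 5: ref 5 -> FAULT, evict 1, frames=[5,4,3]
Step 6: ref 5 -> HIT, frames=[5,4,3]
Step 7: ref 5 -> HIT, frames=[5,4,3]
Step 8: ref 2 -> FAULT, evict 4, frames=[5,2,3]
Step 9: ref 5 -> HIT, frames=[5,2,3]
Step 10: ref 3 -> HIT, frames=[5,2,3]
Step 11: ref 3 -> HIT, frames=[5,2,3]
Step 12: ref 3 -> HIT, frames=[5,2,3]
Step 13: ref 4 -> FAULT, evict 2, frames=[5,4,3]
At step 13: evicted page 2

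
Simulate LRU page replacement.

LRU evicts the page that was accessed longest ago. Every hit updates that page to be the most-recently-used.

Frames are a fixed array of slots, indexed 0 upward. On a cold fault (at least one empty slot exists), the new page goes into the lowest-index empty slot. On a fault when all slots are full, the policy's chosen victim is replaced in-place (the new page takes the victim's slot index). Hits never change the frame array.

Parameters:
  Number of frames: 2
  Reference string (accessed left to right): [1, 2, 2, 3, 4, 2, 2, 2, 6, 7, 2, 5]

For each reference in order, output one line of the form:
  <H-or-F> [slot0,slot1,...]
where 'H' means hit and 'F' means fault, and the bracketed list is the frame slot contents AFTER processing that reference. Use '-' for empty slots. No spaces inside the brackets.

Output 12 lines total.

F [1,-]
F [1,2]
H [1,2]
F [3,2]
F [3,4]
F [2,4]
H [2,4]
H [2,4]
F [2,6]
F [7,6]
F [7,2]
F [5,2]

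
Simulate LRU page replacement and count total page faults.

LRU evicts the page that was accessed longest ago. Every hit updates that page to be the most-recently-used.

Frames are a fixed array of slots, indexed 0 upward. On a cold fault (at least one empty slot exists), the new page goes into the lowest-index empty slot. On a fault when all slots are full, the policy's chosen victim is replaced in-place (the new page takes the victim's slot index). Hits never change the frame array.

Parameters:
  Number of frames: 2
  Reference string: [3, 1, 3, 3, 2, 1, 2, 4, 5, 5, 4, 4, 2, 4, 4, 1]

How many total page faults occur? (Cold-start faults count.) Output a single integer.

Step 0: ref 3 → FAULT, frames=[3,-]
Step 1: ref 1 → FAULT, frames=[3,1]
Step 2: ref 3 → HIT, frames=[3,1]
Step 3: ref 3 → HIT, frames=[3,1]
Step 4: ref 2 → FAULT (evict 1), frames=[3,2]
Step 5: ref 1 → FAULT (evict 3), frames=[1,2]
Step 6: ref 2 → HIT, frames=[1,2]
Step 7: ref 4 → FAULT (evict 1), frames=[4,2]
Step 8: ref 5 → FAULT (evict 2), frames=[4,5]
Step 9: ref 5 → HIT, frames=[4,5]
Step 10: ref 4 → HIT, frames=[4,5]
Step 11: ref 4 → HIT, frames=[4,5]
Step 12: ref 2 → FAULT (evict 5), frames=[4,2]
Step 13: ref 4 → HIT, frames=[4,2]
Step 14: ref 4 → HIT, frames=[4,2]
Step 15: ref 1 → FAULT (evict 2), frames=[4,1]
Total faults: 8

Answer: 8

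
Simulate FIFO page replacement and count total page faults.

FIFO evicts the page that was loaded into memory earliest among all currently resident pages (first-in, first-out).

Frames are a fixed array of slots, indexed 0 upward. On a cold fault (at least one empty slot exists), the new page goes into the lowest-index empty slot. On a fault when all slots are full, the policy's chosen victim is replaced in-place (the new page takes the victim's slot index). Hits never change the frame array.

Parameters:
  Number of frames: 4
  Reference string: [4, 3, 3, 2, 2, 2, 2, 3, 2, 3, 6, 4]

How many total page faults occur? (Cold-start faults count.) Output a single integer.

Step 0: ref 4 → FAULT, frames=[4,-,-,-]
Step 1: ref 3 → FAULT, frames=[4,3,-,-]
Step 2: ref 3 → HIT, frames=[4,3,-,-]
Step 3: ref 2 → FAULT, frames=[4,3,2,-]
Step 4: ref 2 → HIT, frames=[4,3,2,-]
Step 5: ref 2 → HIT, frames=[4,3,2,-]
Step 6: ref 2 → HIT, frames=[4,3,2,-]
Step 7: ref 3 → HIT, frames=[4,3,2,-]
Step 8: ref 2 → HIT, frames=[4,3,2,-]
Step 9: ref 3 → HIT, frames=[4,3,2,-]
Step 10: ref 6 → FAULT, frames=[4,3,2,6]
Step 11: ref 4 → HIT, frames=[4,3,2,6]
Total faults: 4

Answer: 4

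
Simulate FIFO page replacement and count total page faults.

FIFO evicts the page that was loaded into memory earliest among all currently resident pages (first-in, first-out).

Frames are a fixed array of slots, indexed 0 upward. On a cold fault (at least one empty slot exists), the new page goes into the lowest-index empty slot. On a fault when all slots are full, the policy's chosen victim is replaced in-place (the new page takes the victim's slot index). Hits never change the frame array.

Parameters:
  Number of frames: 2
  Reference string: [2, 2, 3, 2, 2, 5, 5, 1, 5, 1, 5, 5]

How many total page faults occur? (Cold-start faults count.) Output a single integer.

Answer: 4

Derivation:
Step 0: ref 2 → FAULT, frames=[2,-]
Step 1: ref 2 → HIT, frames=[2,-]
Step 2: ref 3 → FAULT, frames=[2,3]
Step 3: ref 2 → HIT, frames=[2,3]
Step 4: ref 2 → HIT, frames=[2,3]
Step 5: ref 5 → FAULT (evict 2), frames=[5,3]
Step 6: ref 5 → HIT, frames=[5,3]
Step 7: ref 1 → FAULT (evict 3), frames=[5,1]
Step 8: ref 5 → HIT, frames=[5,1]
Step 9: ref 1 → HIT, frames=[5,1]
Step 10: ref 5 → HIT, frames=[5,1]
Step 11: ref 5 → HIT, frames=[5,1]
Total faults: 4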